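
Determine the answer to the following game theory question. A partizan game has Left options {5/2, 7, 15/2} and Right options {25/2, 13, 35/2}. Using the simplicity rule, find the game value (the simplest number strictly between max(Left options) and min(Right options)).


Left options: {5/2, 7, 15/2}, max = 15/2
Right options: {25/2, 13, 35/2}, min = 25/2
All options are numbers and max(Left) < min(Right), so by the simplicity theorem the value is the simplest (earliest-born) number strictly between 15/2 and 25/2.
Integers 8 through 12 all lie strictly between 15/2 and 25/2.
Among integers, the simplest (lowest birthday = smallest |n|; 0 is born on day 0, +-n on day n) is 8.
No non-integer in the interval can be simpler: if x is a non-integer in the interval, then floor(x) or ceil(x) also lies in the interval (the interval contains an integer), and both are proper prefixes of x's sign expansion, i.e. born earlier. So the game value is 8.
Game value = 8

8


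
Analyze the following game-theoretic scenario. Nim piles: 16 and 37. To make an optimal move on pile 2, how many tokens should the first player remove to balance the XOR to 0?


Piles: 16 and 37
Current XOR: 16 XOR 37 = 53 (non-zero, so this is an N-position).
To make the XOR zero, we need to find a move that balances the piles.
For pile 2 (size 37): target = 37 XOR 53 = 16
We reduce pile 2 from 37 to 16.
Tokens removed: 37 - 16 = 21
Verification: 16 XOR 16 = 0

21


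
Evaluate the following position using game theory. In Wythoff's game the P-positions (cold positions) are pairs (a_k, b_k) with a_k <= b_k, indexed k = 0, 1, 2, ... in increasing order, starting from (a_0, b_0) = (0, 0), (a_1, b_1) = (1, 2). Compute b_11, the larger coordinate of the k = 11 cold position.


By Wythoff's theorem, a_k = floor(k * phi) and b_k = floor(k * phi^2) = a_k + k, where phi = (1 + sqrt(5))/2 is the golden ratio.
phi = (1 + sqrt(5))/2 = 1.618034
phi^2 = phi + 1 = 2.618034
k = 11
k * phi^2 = 11 * 2.618034 = 28.798374
b_11 = floor(k * phi^2) = 28 (check: a_11 + k = 17 + 11 = 28)

28


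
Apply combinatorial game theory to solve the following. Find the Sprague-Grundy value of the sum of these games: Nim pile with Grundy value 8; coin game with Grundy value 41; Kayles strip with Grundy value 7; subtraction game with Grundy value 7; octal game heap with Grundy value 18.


By the Sprague-Grundy theorem, the Grundy value of a sum of games is the XOR of individual Grundy values.
Nim pile: Grundy value = 8. Running XOR: 0 XOR 8 = 8
coin game: Grundy value = 41. Running XOR: 8 XOR 41 = 33
Kayles strip: Grundy value = 7. Running XOR: 33 XOR 7 = 38
subtraction game: Grundy value = 7. Running XOR: 38 XOR 7 = 33
octal game heap: Grundy value = 18. Running XOR: 33 XOR 18 = 51
The combined Grundy value is 51.

51


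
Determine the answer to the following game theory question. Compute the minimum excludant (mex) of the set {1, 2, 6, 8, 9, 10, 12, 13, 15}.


Set = {1, 2, 6, 8, 9, 10, 12, 13, 15}
0 is NOT in the set. This is the mex.
mex = 0

0


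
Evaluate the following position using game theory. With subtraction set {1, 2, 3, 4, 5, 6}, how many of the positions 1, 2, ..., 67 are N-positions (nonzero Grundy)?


Subtraction set S = {1, 2, 3, 4, 5, 6}, so G(n) = n mod 7.
G(n) = 0 when n is a multiple of 7.
Multiples of 7 in [1, 67]: 9
N-positions (nonzero Grundy) = 67 - 9 = 58

58


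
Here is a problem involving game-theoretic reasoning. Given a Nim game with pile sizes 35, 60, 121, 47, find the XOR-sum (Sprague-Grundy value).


We need the XOR (exclusive or) of all pile sizes.
After XOR-ing pile 1 (size 35): 0 XOR 35 = 35
After XOR-ing pile 2 (size 60): 35 XOR 60 = 31
After XOR-ing pile 3 (size 121): 31 XOR 121 = 102
After XOR-ing pile 4 (size 47): 102 XOR 47 = 73
The Nim-value of this position is 73.

73


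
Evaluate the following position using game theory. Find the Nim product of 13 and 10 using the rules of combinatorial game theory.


Nim multiplication is bilinear over XOR: (u XOR v) * w = (u*w) XOR (v*w).
So we split each operand into its bit components and XOR the pairwise Nim products.
13 = 1 + 4 + 8 (as XOR of powers of 2).
10 = 2 + 8 (as XOR of powers of 2).
Using the standard Nim-product table on single bits:
  2*2 = 3,   2*4 = 8,   2*8 = 12,
  4*4 = 6,   4*8 = 11,  8*8 = 13,
and  1*x = x (identity), k*l = l*k (commutative).
Pairwise Nim products:
  1 * 2 = 2
  1 * 8 = 8
  4 * 2 = 8
  4 * 8 = 11
  8 * 2 = 12
  8 * 8 = 13
XOR them: 2 XOR 8 XOR 8 XOR 11 XOR 12 XOR 13 = 8.
Result: 13 * 10 = 8 (in Nim).

8


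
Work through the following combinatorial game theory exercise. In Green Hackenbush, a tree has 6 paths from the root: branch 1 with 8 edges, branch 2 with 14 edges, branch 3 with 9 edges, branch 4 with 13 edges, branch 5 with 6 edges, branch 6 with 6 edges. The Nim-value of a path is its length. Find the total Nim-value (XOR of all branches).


The tree has 6 branches from the ground vertex.
In Green Hackenbush, the Nim-value of a simple path of length k is k.
Branch 1: length 8, Nim-value = 8
Branch 2: length 14, Nim-value = 14
Branch 3: length 9, Nim-value = 9
Branch 4: length 13, Nim-value = 13
Branch 5: length 6, Nim-value = 6
Branch 6: length 6, Nim-value = 6
Total Nim-value = XOR of all branch values:
0 XOR 8 = 8
8 XOR 14 = 6
6 XOR 9 = 15
15 XOR 13 = 2
2 XOR 6 = 4
4 XOR 6 = 2
Nim-value of the tree = 2

2


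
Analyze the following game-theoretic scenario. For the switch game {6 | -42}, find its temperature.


The game is {6 | -42}, a switch {a | b} with numbers a > b.
Cooling {a | b} by t gives {a - t | b + t}, which stops being hot when a - t = b + t, i.e. at t = (a - b)/2. So the temperature of a switch is (a - b)/2.
Temperature = (Left option - Right option) / 2
= (6 - (-42)) / 2
= 48 / 2
= 24

24


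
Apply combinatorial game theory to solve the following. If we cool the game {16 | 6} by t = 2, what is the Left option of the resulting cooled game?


Original game: {16 | 6} (a switch {a | b} with a > b).
Cooling by t (for t below the temperature (a - b)/2 = 5) taxes each move by t: {a | b} cooled by t is {a - t | b + t}.
Cooling amount: t = 2
Cooled Left option: 16 - 2 = 14
Cooled Right option: 6 + 2 = 8
Cooled game: {14 | 8}
Left option = 14

14


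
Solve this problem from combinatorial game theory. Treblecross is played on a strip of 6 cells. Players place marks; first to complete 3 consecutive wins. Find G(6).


Treblecross: place X on empty cells; 3-in-a-row wins.
Playing within two cells of an existing X lets the opponent win at once, so sensible play treats the cells i-2..i+2 around each X as dead. The player left with no safe cell loses, so this is a normal-play take-away game on strips of safe cells.
Placing X at cell i (0-indexed) of a strip of k safe cells leaves independent strips of sizes max(0, i-2) and max(0, k-i-3). Hence G(k) = mex{ G(max(0,i-2)) XOR G(max(0,k-i-3)) : 0 <= i < k }, with G(0) = 0.
G(1): splits (0,0):0^0=0 -> mex({0}) = 1
G(2): splits (0,0):0^0=0 -> mex({0}) = 1
G(3): splits (0,0):0^0=0 -> mex({0}) = 1
G(4): splits (0,1):0^1=1 (0,0):0^0=0 -> mex({0, 1}) = 2
G(5): splits (0,2):0^1=1 (0,1):0^1=1 (0,0):0^0=0 -> mex({0, 1}) = 2
G(6) = mex({1}) = 0
Therefore G(6) = 0.

0


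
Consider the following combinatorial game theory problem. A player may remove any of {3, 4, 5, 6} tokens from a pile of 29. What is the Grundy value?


The subtraction set is S = {3, 4, 5, 6}.
G(k) = mex{ G(k - s) : s in S, s <= k }. We compute iteratively: G(0) = 0.
G(1) = mex({}) = 0
G(2) = mex({}) = 0
G(3) = mex({0}) = 1
G(4) = mex({0}) = 1
G(5) = mex({0}) = 1
G(6) = mex({0, 1}) = 2
G(7) = mex({0, 1}) = 2
G(8) = mex({0, 1}) = 2
G(9) = mex({1, 2}) = 0
G(10) = mex({1, 2}) = 0
G(11) = mex({1, 2}) = 0
G(12) = mex({0, 2}) = 1
G(13) = mex({0, 2}) = 1
G(14) = mex({0, 2}) = 1
Observe that G(9)..G(14) = 0, 0, 0, 1, 1, 1 repeats G(0)..G(5) = 0, 0, 0, 1, 1, 1.
For k >= max(S) = 6, G(k) is determined by the previous 6 values G(k-6)..G(k-1); a window of 6 consecutive values has recurred shifted by 9, so by induction G(k + 9) = G(k) for all k >= 0: the sequence is periodic from the start with period 9.
One period: G(0..8) = 0, 0, 0, 1, 1, 1, 2, 2, 2.
29 mod 9 = 2, so G(29) = G(2) = 0.

0


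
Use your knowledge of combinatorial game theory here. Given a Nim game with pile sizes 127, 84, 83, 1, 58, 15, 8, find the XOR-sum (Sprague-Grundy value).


We need the XOR (exclusive or) of all pile sizes.
After XOR-ing pile 1 (size 127): 0 XOR 127 = 127
After XOR-ing pile 2 (size 84): 127 XOR 84 = 43
After XOR-ing pile 3 (size 83): 43 XOR 83 = 120
After XOR-ing pile 4 (size 1): 120 XOR 1 = 121
After XOR-ing pile 5 (size 58): 121 XOR 58 = 67
After XOR-ing pile 6 (size 15): 67 XOR 15 = 76
After XOR-ing pile 7 (size 8): 76 XOR 8 = 68
The Nim-value of this position is 68.

68


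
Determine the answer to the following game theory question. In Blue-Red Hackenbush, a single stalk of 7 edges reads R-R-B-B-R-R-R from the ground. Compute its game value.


Edges (from ground): R-R-B-B-R-R-R
By Berlekamp's sign-expansion rule, a Blue-Red Hackenbush stalk has the value of the surreal number whose sign sequence is the edge sequence with B -> + and R -> -.
Sign sequence: --++---
Trace the sign expansion in the surreal number tree, starting from 0:
Edge 1: R (sign -) -> bounds (-inf, 0), value = -1
Edge 2: R (sign -) -> bounds (-inf, -1), value = -2
Edge 3: B (sign +) -> bounds (-2, -1), value = -3/2
Edge 4: B (sign +) -> bounds (-3/2, -1), value = -5/4
Edge 5: R (sign -) -> bounds (-3/2, -5/4), value = -11/8
Edge 6: R (sign -) -> bounds (-3/2, -11/8), value = -23/16
Edge 7: R (sign -) -> bounds (-3/2, -23/16), value = -47/32
Game value = -47/32

-47/32


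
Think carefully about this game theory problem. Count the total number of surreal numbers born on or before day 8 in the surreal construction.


Day 0: {|} = 0 is born. Count = 1.
Day n: the number of surreal numbers born by day n is 2^(n+1) - 1.
By day 0: 2^1 - 1 = 1
By day 1: 2^2 - 1 = 3
By day 2: 2^3 - 1 = 7
By day 3: 2^4 - 1 = 15
By day 4: 2^5 - 1 = 31
By day 5: 2^6 - 1 = 63
By day 6: 2^7 - 1 = 127
By day 7: 2^8 - 1 = 255
By day 8: 2^9 - 1 = 511
By day 8: 511 surreal numbers.

511


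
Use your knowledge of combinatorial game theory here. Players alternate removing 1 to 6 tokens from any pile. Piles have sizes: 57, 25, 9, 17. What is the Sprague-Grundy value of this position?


Subtraction set: {1, 2, 3, 4, 5, 6}
For this subtraction set, G(n) = n mod 7 (period = max + 1 = 7).
Pile 1 (size 57): G(57) = 57 mod 7 = 1
Pile 2 (size 25): G(25) = 25 mod 7 = 4
Pile 3 (size 9): G(9) = 9 mod 7 = 2
Pile 4 (size 17): G(17) = 17 mod 7 = 3
Total Grundy value = XOR of all: 1 XOR 4 XOR 2 XOR 3 = 4

4


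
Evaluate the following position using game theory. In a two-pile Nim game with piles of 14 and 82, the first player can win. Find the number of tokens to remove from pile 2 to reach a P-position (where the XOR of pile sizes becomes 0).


Piles: 14 and 82
Current XOR: 14 XOR 82 = 92 (non-zero, so this is an N-position).
To make the XOR zero, we need to find a move that balances the piles.
For pile 2 (size 82): target = 82 XOR 92 = 14
We reduce pile 2 from 82 to 14.
Tokens removed: 82 - 14 = 68
Verification: 14 XOR 14 = 0

68


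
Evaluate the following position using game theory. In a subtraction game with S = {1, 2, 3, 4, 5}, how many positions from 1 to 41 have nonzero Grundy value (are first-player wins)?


Subtraction set S = {1, 2, 3, 4, 5}, so G(n) = n mod 6.
G(n) = 0 when n is a multiple of 6.
Multiples of 6 in [1, 41]: 6
N-positions (nonzero Grundy) = 41 - 6 = 35

35


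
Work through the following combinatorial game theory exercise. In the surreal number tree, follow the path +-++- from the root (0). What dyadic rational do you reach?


Sign expansion: +-++-
Rule: track bounds (lo, hi), initially (-inf, +inf). On '+', the current value becomes lo and we move to the simplest number in (value, hi): value + 1 if hi = +inf, otherwise the midpoint (value + hi)/2. On '-', the current value becomes hi and we move to value - 1 if lo = -inf, otherwise the midpoint (lo + value)/2.
Start at 0.
Step 1: sign = +, move right. Bounds: (0, +inf). Value = 1
Step 2: sign = -, move left. Bounds: (0, 1). Value = 1/2
Step 3: sign = +, move right. Bounds: (1/2, 1). Value = 3/4
Step 4: sign = +, move right. Bounds: (3/4, 1). Value = 7/8
Step 5: sign = -, move left. Bounds: (3/4, 7/8). Value = 13/16
The surreal number with sign expansion +-++- is 13/16.

13/16


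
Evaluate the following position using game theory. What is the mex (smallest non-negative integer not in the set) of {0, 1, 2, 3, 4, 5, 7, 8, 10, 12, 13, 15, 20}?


Set = {0, 1, 2, 3, 4, 5, 7, 8, 10, 12, 13, 15, 20}
0 is in the set.
1 is in the set.
2 is in the set.
3 is in the set.
4 is in the set.
5 is in the set.
6 is NOT in the set. This is the mex.
mex = 6

6


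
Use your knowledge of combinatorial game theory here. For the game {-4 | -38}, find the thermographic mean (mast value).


Game = {-4 | -38}, a switch {a | b} with numbers a > b.
Its thermograph has left wall a - t and right wall b + t, which meet at t = (a - b)/2, where both equal (a + b)/2. So the mast (mean value) is at (a + b)/2.
Mean = (-4 + (-38))/2 = -42/2 = -21

-21


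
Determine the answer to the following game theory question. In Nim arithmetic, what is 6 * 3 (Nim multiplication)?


Nim multiplication is bilinear over XOR: (u XOR v) * w = (u*w) XOR (v*w).
So we split each operand into its bit components and XOR the pairwise Nim products.
6 = 2 + 4 (as XOR of powers of 2).
3 = 1 + 2 (as XOR of powers of 2).
Using the standard Nim-product table on single bits:
  2*2 = 3,   2*4 = 8,   2*8 = 12,
  4*4 = 6,   4*8 = 11,  8*8 = 13,
and  1*x = x (identity), k*l = l*k (commutative).
Pairwise Nim products:
  2 * 1 = 2
  2 * 2 = 3
  4 * 1 = 4
  4 * 2 = 8
XOR them: 2 XOR 3 XOR 4 XOR 8 = 13.
Result: 6 * 3 = 13 (in Nim).

13


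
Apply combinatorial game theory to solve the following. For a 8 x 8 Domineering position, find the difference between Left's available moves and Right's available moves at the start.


Board is 8 x 8 (rows x cols).
Left (vertical) placements: (rows-1) * cols = 7 * 8 = 56
Right (horizontal) placements: rows * (cols-1) = 8 * 7 = 56
Advantage = Left - Right = 56 - 56 = 0

0


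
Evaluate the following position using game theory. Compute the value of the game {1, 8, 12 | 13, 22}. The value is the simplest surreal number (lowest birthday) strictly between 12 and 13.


Left options: {1, 8, 12}, max = 12
Right options: {13, 22}, min = 13
All options are numbers and max(Left) < min(Right), so by the simplicity theorem the value is the simplest (earliest-born) number strictly between 12 and 13.
No integer lies strictly between 12 and 13, so the value is the dyadic rational m/2^k in the interval with the smallest k (then m odd); search k = 1, 2, ...:
Denominator 2: 25/2 lies strictly between 12 and 13 -- found.
The simplest number in the interval is 25/2.
Game value = 25/2

25/2


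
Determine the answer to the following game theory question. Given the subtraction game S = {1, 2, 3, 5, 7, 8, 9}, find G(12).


The subtraction set is S = {1, 2, 3, 5, 7, 8, 9}.
G(k) = mex{ G(k - s) : s in S, s <= k }. We compute iteratively: G(0) = 0.
G(1) = mex({0}) = 1
G(2) = mex({0, 1}) = 2
G(3) = mex({0, 1, 2}) = 3
G(4) = mex({1, 2, 3}) = 0
G(5) = mex({0, 2, 3}) = 1
G(6) = mex({0, 1, 3}) = 2
G(7) = mex({0, 1, 2}) = 3
G(8) = mex({0, 1, 2, 3}) = 4
G(9) = mex({0, 1, 2, 3, 4}) = 5
G(10) = mex({1, 2, 3, 4, 5}) = 0
G(11) = mex({0, 2, 3, 4, 5}) = 1
G(12) = mex({0, 1, 3, 5}) = 2
Therefore G(12) = 2.

2


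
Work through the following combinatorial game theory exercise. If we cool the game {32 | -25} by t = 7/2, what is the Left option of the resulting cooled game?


Original game: {32 | -25} (a switch {a | b} with a > b).
Cooling by t (for t below the temperature (a - b)/2 = 57/2) taxes each move by t: {a | b} cooled by t is {a - t | b + t}.
Cooling amount: t = 7/2
Cooled Left option: 32 - 7/2 = 57/2
Cooled Right option: -25 + 7/2 = -43/2
Cooled game: {57/2 | -43/2}
Left option = 57/2

57/2


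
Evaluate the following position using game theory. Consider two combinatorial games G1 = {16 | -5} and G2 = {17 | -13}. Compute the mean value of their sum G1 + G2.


G1 = {16 | -5}, G2 = {17 | -13}
Each is a switch {a | b} with numbers a > b; its mean value is (a + b)/2, and mean value is additive over game sums: m(G1 + G2) = m(G1) + m(G2).
Mean of G1 = (16 + (-5))/2 = 11/2 = 11/2
Mean of G2 = (17 + (-13))/2 = 4/2 = 2
Mean of G1 + G2 = 11/2 + 2 = 15/2

15/2


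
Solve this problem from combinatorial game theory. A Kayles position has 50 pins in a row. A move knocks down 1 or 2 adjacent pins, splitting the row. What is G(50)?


Kayles: a move removes 1 or 2 adjacent pins from a contiguous row.
Removing pins from a row of k leaves two independent rows (a, b) with a + b = k - 1 (one pin) or a + b = k - 2 (two pins); an end removal gives a = 0.
By Sprague-Grundy, G(k) = mex{ G(a) XOR G(b) } over all these splits. G(0) = 0.
G(1): splits (0,0):0^0=0 -> mex({0}) = 1
G(2): splits (0,1):0^1=1 (0,0):0^0=0 -> mex({0, 1}) = 2
G(3): splits (0,2):0^2=2 (1,1):1^1=0 (0,1):0^1=1 -> mex({0, 1, 2}) = 3
G(4): splits (0,3):0^3=3 (1,2):1^2=3 (0,2):0^2=2 (1,1):1^1=0 -> mex({0, 2, 3}) = 1
G(5): splits (0,4):0^1=1 (1,3):1^3=2 (2,2):2^2=0 (0,3):0^3=3 (1,2):1^2=3 -> mex({0, 1, 2, 3}) = 4
G(6) = mex({0, 1, 2, 4}) = 3
G(7) = mex({0, 1, 3, 4, 5}) = 2
G(8) = mex({0, 2, 3, 5, 6}) = 1
G(9) = mex({0, 1, 2, 3, 6, 7}) = 4
G(10) = mex({0, 1, 3, 4, 5, 7}) = 2
G(11) = mex({0, 1, 2, 3, 4, 5}) = 6
G(12) = mex({0, 1, 2, 3, 5, 6, 7}) = 4
G(13) = mex({0, 2, 3, 4, 6, 7}) = 1
G(14) = mex({0, 1, 4, 5, 6, 7}) = 2
G(15) = mex({0, 1, 2, 3, 4, 5, 6}) = 7
G(16) = mex({0, 2, 3, 5, 6, 7}) = 1
G(17) = mex({0, 1, 2, 3, 5, 6, 7}) = 4
G(18) = mex({0, 1, 2, 4, 5, 6}) = 3
G(19) = mex({0, 1, 3, 4, 5, 7}) = 2
G(20) = mex({0, 2, 3, 4, 5, 6, 7}) = 1
G(21) = mex({0, 1, 2, 3, 5, 6, 7}) = 4
G(22) = mex({0, 1, 2, 3, 4, 5, 7}) = 6
G(23) = mex({0, 1, 2, 3, 4, 5, 6}) = 7
G(24) = mex({0, 1, 2, 3, 5, 6, 7}) = 4
G(25) = mex({0, 2, 3, 4, 6, 7}) = 1
G(26) = mex({0, 1, 3, 4, 5, 6, 7}) = 2
G(27) = mex({0, 1, 2, 3, 4, 5, 6, 7}) = 8
G(28) = mex({0, 1, 2, 3, 4, 6, 7, 8}) = 5
G(29) = mex({0, 1, 2, 3, 5, 6, 7, 8, 9}) = 4
G(30) = mex({0, 1, 2, 3, 4, 5, 6, 9, 10}) = 7
G(31) = mex({0, 1, 3, 4, 5, 7, 10, 11}) = 2
G(32) = mex({0, 2, 3, 4, 5, 6, 7, 9, 11}) = 1
G(33) = mex({0, 1, 2, 3, 4, 5, 6, 7, 9, 12}) = 8
G(34) = mex({0, 1, 2, 3, 4, 5, 7, 8, 11, 12}) = 6
G(35) = mex({0, 1, 2, 3, 4, 5, 6, 8, 9, 10, 11}) = 7
G(36) = mex({0, 1, 2, 3, 5, 6, 7, 9, 10}) = 4
G(37) = mex({0, 2, 3, 4, 6, 7, 9, 10, 11, 12}) = 1
G(38) = mex({0, 1, 3, 4, 5, 6, 7, 9, 10, 11, 12}) = 2
G(39) = mex({0, 1, 2, 4, 5, 6, 7, 9, 10, 12, 14}) = 3
G(40) = mex({0, 2, 3, 4, 6, 7, 11, 12, 14}) = 1
G(41) = mex({0, 1, 2, 3, 5, 6, 7, 9, 10, 11, 12}) = 4
G(42) = mex({0, 1, 2, 3, 4, 5, 6, 9, 10}) = 7
G(43) = mex({0, 1, 3, 4, 5, 7, 9, 10, 12, 15}) = 2
G(44) = mex({0, 2, 3, 4, 5, 6, 7, 9, 10, 12, 15}) = 1
G(45) = mex({0, 1, 2, 3, 4, 5, 6, 7, 9, 10, 12, 14}) = 8
G(46) = mex({0, 1, 3, 4, 5, 7, 8, 11, 12, 14}) = 2
G(47) = mex({0, 1, 2, 3, 4, 5, 6, 8, 9, 10, 11, 12}) = 7
G(48) = mex({0, 1, 2, 3, 5, 6, 7, 9, 10}) = 4
G(49) = mex({0, 2, 3, 4, 6, 7, 9, 10, 11, 12, 15}) = 1
G(50) = mex({0, 1, 4, 5, 6, 7, 9, 11, 12, 14, 15}) = 2
Therefore G(50) = 2.

2


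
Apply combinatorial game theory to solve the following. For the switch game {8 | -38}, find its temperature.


The game is {8 | -38}, a switch {a | b} with numbers a > b.
Cooling {a | b} by t gives {a - t | b + t}, which stops being hot when a - t = b + t, i.e. at t = (a - b)/2. So the temperature of a switch is (a - b)/2.
Temperature = (Left option - Right option) / 2
= (8 - (-38)) / 2
= 46 / 2
= 23

23


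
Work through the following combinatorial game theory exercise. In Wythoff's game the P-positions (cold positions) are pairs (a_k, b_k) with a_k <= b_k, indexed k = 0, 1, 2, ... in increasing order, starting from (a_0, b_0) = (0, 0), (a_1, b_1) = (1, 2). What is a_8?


By Wythoff's theorem, a_k = floor(k * phi) and b_k = floor(k * phi^2) = a_k + k, where phi = (1 + sqrt(5))/2 is the golden ratio.
phi = (1 + sqrt(5))/2 = 1.618034
k = 8
k * phi = 8 * 1.618034 = 12.944272
a_8 = floor(k * phi) = 12

12


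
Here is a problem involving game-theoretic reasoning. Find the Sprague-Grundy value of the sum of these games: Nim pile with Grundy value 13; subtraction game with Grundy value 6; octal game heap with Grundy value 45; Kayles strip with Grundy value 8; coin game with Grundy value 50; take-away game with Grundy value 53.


By the Sprague-Grundy theorem, the Grundy value of a sum of games is the XOR of individual Grundy values.
Nim pile: Grundy value = 13. Running XOR: 0 XOR 13 = 13
subtraction game: Grundy value = 6. Running XOR: 13 XOR 6 = 11
octal game heap: Grundy value = 45. Running XOR: 11 XOR 45 = 38
Kayles strip: Grundy value = 8. Running XOR: 38 XOR 8 = 46
coin game: Grundy value = 50. Running XOR: 46 XOR 50 = 28
take-away game: Grundy value = 53. Running XOR: 28 XOR 53 = 41
The combined Grundy value is 41.

41


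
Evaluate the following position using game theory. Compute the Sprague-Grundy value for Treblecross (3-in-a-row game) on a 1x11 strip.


Treblecross: place X on empty cells; 3-in-a-row wins.
Playing within two cells of an existing X lets the opponent win at once, so sensible play treats the cells i-2..i+2 around each X as dead. The player left with no safe cell loses, so this is a normal-play take-away game on strips of safe cells.
Placing X at cell i (0-indexed) of a strip of k safe cells leaves independent strips of sizes max(0, i-2) and max(0, k-i-3). Hence G(k) = mex{ G(max(0,i-2)) XOR G(max(0,k-i-3)) : 0 <= i < k }, with G(0) = 0.
G(1): splits (0,0):0^0=0 -> mex({0}) = 1
G(2): splits (0,0):0^0=0 -> mex({0}) = 1
G(3): splits (0,0):0^0=0 -> mex({0}) = 1
G(4): splits (0,1):0^1=1 (0,0):0^0=0 -> mex({0, 1}) = 2
G(5): splits (0,2):0^1=1 (0,1):0^1=1 (0,0):0^0=0 -> mex({0, 1}) = 2
G(6) = mex({1}) = 0
G(7) = mex({0, 1, 2}) = 3
G(8) = mex({0, 1, 2}) = 3
G(9) = mex({0, 2}) = 1
G(10) = mex({0, 2, 3}) = 1
G(11) = mex({0, 3}) = 1
Therefore G(11) = 1.

1


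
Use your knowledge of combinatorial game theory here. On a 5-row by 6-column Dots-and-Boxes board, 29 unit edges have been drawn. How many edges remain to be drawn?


Grid: 5 x 6 boxes, i.e. 6 rows and 7 columns of dots.
Horizontal edges: (rows + 1) * cols = 6 * 6 = 36
Vertical edges: rows * (cols + 1) = 5 * 7 = 35
Total edges: 36 + 35 = 71
Edges drawn: 29
Remaining: 71 - 29 = 42

42


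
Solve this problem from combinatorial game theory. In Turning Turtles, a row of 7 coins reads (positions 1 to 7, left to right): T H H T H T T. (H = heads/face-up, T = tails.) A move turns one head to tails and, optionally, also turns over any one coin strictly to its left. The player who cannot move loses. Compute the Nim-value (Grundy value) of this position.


Coins: T H H T H T T
Key fact: a single head at position k behaves exactly like a Nim heap of size k (turning it to T and optionally flipping a coin at j < k corresponds to moving the heap from k to j, or to 0), and heads combine as a disjunctive sum (two heads at the same place would cancel, matching j XOR j = 0). So the Nim-value is the XOR of the 1-indexed positions of the heads.
Face-up positions (1-indexed): [2, 3, 5]
XOR 0 with 2: 0 XOR 2 = 2
XOR 2 with 3: 2 XOR 3 = 1
XOR 1 with 5: 1 XOR 5 = 4
Nim-value = 4

4


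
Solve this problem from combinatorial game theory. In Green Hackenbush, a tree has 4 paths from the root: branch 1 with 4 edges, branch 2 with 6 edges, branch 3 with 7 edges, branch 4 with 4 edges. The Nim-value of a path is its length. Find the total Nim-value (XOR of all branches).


The tree has 4 branches from the ground vertex.
In Green Hackenbush, the Nim-value of a simple path of length k is k.
Branch 1: length 4, Nim-value = 4
Branch 2: length 6, Nim-value = 6
Branch 3: length 7, Nim-value = 7
Branch 4: length 4, Nim-value = 4
Total Nim-value = XOR of all branch values:
0 XOR 4 = 4
4 XOR 6 = 2
2 XOR 7 = 5
5 XOR 4 = 1
Nim-value of the tree = 1

1


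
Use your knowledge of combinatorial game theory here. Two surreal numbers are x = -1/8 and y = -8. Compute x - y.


x = -1/8, y = -8
Converting to common denominator: 8
x = -1/8, y = -64/8
x - y = -1/8 - -8 = 63/8

63/8


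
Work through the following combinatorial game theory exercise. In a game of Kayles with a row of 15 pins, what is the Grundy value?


Kayles: a move removes 1 or 2 adjacent pins from a contiguous row.
Removing pins from a row of k leaves two independent rows (a, b) with a + b = k - 1 (one pin) or a + b = k - 2 (two pins); an end removal gives a = 0.
By Sprague-Grundy, G(k) = mex{ G(a) XOR G(b) } over all these splits. G(0) = 0.
G(1): splits (0,0):0^0=0 -> mex({0}) = 1
G(2): splits (0,1):0^1=1 (0,0):0^0=0 -> mex({0, 1}) = 2
G(3): splits (0,2):0^2=2 (1,1):1^1=0 (0,1):0^1=1 -> mex({0, 1, 2}) = 3
G(4): splits (0,3):0^3=3 (1,2):1^2=3 (0,2):0^2=2 (1,1):1^1=0 -> mex({0, 2, 3}) = 1
G(5): splits (0,4):0^1=1 (1,3):1^3=2 (2,2):2^2=0 (0,3):0^3=3 (1,2):1^2=3 -> mex({0, 1, 2, 3}) = 4
G(6) = mex({0, 1, 2, 4}) = 3
G(7) = mex({0, 1, 3, 4, 5}) = 2
G(8) = mex({0, 2, 3, 5, 6}) = 1
G(9) = mex({0, 1, 2, 3, 6, 7}) = 4
G(10) = mex({0, 1, 3, 4, 5, 7}) = 2
G(11) = mex({0, 1, 2, 3, 4, 5}) = 6
G(12) = mex({0, 1, 2, 3, 5, 6, 7}) = 4
G(13) = mex({0, 2, 3, 4, 6, 7}) = 1
G(14) = mex({0, 1, 4, 5, 6, 7}) = 2
G(15) = mex({0, 1, 2, 3, 4, 5, 6}) = 7
Therefore G(15) = 7.

7


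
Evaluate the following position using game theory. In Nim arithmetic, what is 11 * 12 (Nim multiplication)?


Nim multiplication is bilinear over XOR: (u XOR v) * w = (u*w) XOR (v*w).
So we split each operand into its bit components and XOR the pairwise Nim products.
11 = 1 + 2 + 8 (as XOR of powers of 2).
12 = 4 + 8 (as XOR of powers of 2).
Using the standard Nim-product table on single bits:
  2*2 = 3,   2*4 = 8,   2*8 = 12,
  4*4 = 6,   4*8 = 11,  8*8 = 13,
and  1*x = x (identity), k*l = l*k (commutative).
Pairwise Nim products:
  1 * 4 = 4
  1 * 8 = 8
  2 * 4 = 8
  2 * 8 = 12
  8 * 4 = 11
  8 * 8 = 13
XOR them: 4 XOR 8 XOR 8 XOR 12 XOR 11 XOR 13 = 14.
Result: 11 * 12 = 14 (in Nim).

14


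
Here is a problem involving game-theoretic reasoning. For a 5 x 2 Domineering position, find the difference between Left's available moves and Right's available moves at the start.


Board is 5 x 2 (rows x cols).
Left (vertical) placements: (rows-1) * cols = 4 * 2 = 8
Right (horizontal) placements: rows * (cols-1) = 5 * 1 = 5
Advantage = Left - Right = 8 - 5 = 3

3


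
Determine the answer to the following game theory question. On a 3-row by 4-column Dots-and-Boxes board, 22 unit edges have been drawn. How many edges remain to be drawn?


Grid: 3 x 4 boxes, i.e. 4 rows and 5 columns of dots.
Horizontal edges: (rows + 1) * cols = 4 * 4 = 16
Vertical edges: rows * (cols + 1) = 3 * 5 = 15
Total edges: 16 + 15 = 31
Edges drawn: 22
Remaining: 31 - 22 = 9

9


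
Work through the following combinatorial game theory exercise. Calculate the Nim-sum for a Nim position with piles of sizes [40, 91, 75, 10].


We need the XOR (exclusive or) of all pile sizes.
After XOR-ing pile 1 (size 40): 0 XOR 40 = 40
After XOR-ing pile 2 (size 91): 40 XOR 91 = 115
After XOR-ing pile 3 (size 75): 115 XOR 75 = 56
After XOR-ing pile 4 (size 10): 56 XOR 10 = 50
The Nim-value of this position is 50.

50


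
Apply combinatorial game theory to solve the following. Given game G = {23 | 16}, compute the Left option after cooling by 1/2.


Original game: {23 | 16} (a switch {a | b} with a > b).
Cooling by t (for t below the temperature (a - b)/2 = 7/2) taxes each move by t: {a | b} cooled by t is {a - t | b + t}.
Cooling amount: t = 1/2
Cooled Left option: 23 - 1/2 = 45/2
Cooled Right option: 16 + 1/2 = 33/2
Cooled game: {45/2 | 33/2}
Left option = 45/2

45/2


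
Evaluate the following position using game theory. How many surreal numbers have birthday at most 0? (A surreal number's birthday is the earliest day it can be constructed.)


Day 0: {|} = 0 is born. Count = 1.
Day n: the number of surreal numbers born by day n is 2^(n+1) - 1.
By day 0: 2^1 - 1 = 1
By day 0: 1 surreal numbers.

1


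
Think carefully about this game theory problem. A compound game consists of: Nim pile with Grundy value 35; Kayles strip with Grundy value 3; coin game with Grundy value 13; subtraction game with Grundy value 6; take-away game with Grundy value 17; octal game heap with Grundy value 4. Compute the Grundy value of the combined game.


By the Sprague-Grundy theorem, the Grundy value of a sum of games is the XOR of individual Grundy values.
Nim pile: Grundy value = 35. Running XOR: 0 XOR 35 = 35
Kayles strip: Grundy value = 3. Running XOR: 35 XOR 3 = 32
coin game: Grundy value = 13. Running XOR: 32 XOR 13 = 45
subtraction game: Grundy value = 6. Running XOR: 45 XOR 6 = 43
take-away game: Grundy value = 17. Running XOR: 43 XOR 17 = 58
octal game heap: Grundy value = 4. Running XOR: 58 XOR 4 = 62
The combined Grundy value is 62.

62


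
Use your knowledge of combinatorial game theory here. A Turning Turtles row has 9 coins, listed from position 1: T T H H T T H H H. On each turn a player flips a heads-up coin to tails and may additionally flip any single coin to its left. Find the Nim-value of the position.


Coins: T T H H T T H H H
Key fact: a single head at position k behaves exactly like a Nim heap of size k (turning it to T and optionally flipping a coin at j < k corresponds to moving the heap from k to j, or to 0), and heads combine as a disjunctive sum (two heads at the same place would cancel, matching j XOR j = 0). So the Nim-value is the XOR of the 1-indexed positions of the heads.
Face-up positions (1-indexed): [3, 4, 7, 8, 9]
XOR 0 with 3: 0 XOR 3 = 3
XOR 3 with 4: 3 XOR 4 = 7
XOR 7 with 7: 7 XOR 7 = 0
XOR 0 with 8: 0 XOR 8 = 8
XOR 8 with 9: 8 XOR 9 = 1
Nim-value = 1

1


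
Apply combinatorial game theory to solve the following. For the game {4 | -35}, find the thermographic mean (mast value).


Game = {4 | -35}, a switch {a | b} with numbers a > b.
Its thermograph has left wall a - t and right wall b + t, which meet at t = (a - b)/2, where both equal (a + b)/2. So the mast (mean value) is at (a + b)/2.
Mean = (4 + (-35))/2 = -31/2 = -31/2

-31/2


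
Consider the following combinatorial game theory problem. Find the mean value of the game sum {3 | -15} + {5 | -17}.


G1 = {3 | -15}, G2 = {5 | -17}
Each is a switch {a | b} with numbers a > b; its mean value is (a + b)/2, and mean value is additive over game sums: m(G1 + G2) = m(G1) + m(G2).
Mean of G1 = (3 + (-15))/2 = -12/2 = -6
Mean of G2 = (5 + (-17))/2 = -12/2 = -6
Mean of G1 + G2 = -6 + -6 = -12

-12


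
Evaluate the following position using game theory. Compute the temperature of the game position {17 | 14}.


The game is {17 | 14}, a switch {a | b} with numbers a > b.
Cooling {a | b} by t gives {a - t | b + t}, which stops being hot when a - t = b + t, i.e. at t = (a - b)/2. So the temperature of a switch is (a - b)/2.
Temperature = (Left option - Right option) / 2
= (17 - (14)) / 2
= 3 / 2
= 3/2

3/2


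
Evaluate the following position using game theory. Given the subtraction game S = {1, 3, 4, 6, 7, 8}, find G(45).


The subtraction set is S = {1, 3, 4, 6, 7, 8}.
G(k) = mex{ G(k - s) : s in S, s <= k }. We compute iteratively: G(0) = 0.
G(1) = mex({0}) = 1
G(2) = mex({1}) = 0
G(3) = mex({0}) = 1
G(4) = mex({0, 1}) = 2
G(5) = mex({0, 1, 2}) = 3
G(6) = mex({0, 1, 3}) = 2
G(7) = mex({0, 1, 2}) = 3
G(8) = mex({0, 1, 2, 3}) = 4
G(9) = mex({0, 1, 2, 3, 4}) = 5
G(10) = mex({0, 1, 2, 3, 5}) = 4
G(11) = mex({1, 2, 3, 4}) = 0
G(12) = mex({0, 2, 3, 4, 5}) = 1
G(13) = mex({1, 2, 3, 4, 5}) = 0
G(14) = mex({0, 2, 3, 4}) = 1
G(15) = mex({0, 1, 3, 4, 5}) = 2
G(16) = mex({0, 1, 2, 4, 5}) = 3
G(17) = mex({0, 1, 3, 4, 5}) = 2
G(18) = mex({0, 1, 2, 4}) = 3
Observe that G(11)..G(18) = 0, 1, 0, 1, 2, 3, 2, 3 repeats G(0)..G(7) = 0, 1, 0, 1, 2, 3, 2, 3.
For k >= max(S) = 8, G(k) is determined by the previous 8 values G(k-8)..G(k-1); a window of 8 consecutive values has recurred shifted by 11, so by induction G(k + 11) = G(k) for all k >= 0: the sequence is periodic from the start with period 11.
One period: G(0..10) = 0, 1, 0, 1, 2, 3, 2, 3, 4, 5, 4.
45 mod 11 = 1, so G(45) = G(1) = 1.

1


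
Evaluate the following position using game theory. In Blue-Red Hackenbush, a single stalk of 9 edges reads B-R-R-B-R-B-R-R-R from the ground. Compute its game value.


Edges (from ground): B-R-R-B-R-B-R-R-R
By Berlekamp's sign-expansion rule, a Blue-Red Hackenbush stalk has the value of the surreal number whose sign sequence is the edge sequence with B -> + and R -> -.
Sign sequence: +--+-+---
Trace the sign expansion in the surreal number tree, starting from 0:
Edge 1: B (sign +) -> bounds (0, +inf), value = 1
Edge 2: R (sign -) -> bounds (0, 1), value = 1/2
Edge 3: R (sign -) -> bounds (0, 1/2), value = 1/4
Edge 4: B (sign +) -> bounds (1/4, 1/2), value = 3/8
Edge 5: R (sign -) -> bounds (1/4, 3/8), value = 5/16
Edge 6: B (sign +) -> bounds (5/16, 3/8), value = 11/32
Edge 7: R (sign -) -> bounds (5/16, 11/32), value = 21/64
Edge 8: R (sign -) -> bounds (5/16, 21/64), value = 41/128
Edge 9: R (sign -) -> bounds (5/16, 41/128), value = 81/256
Game value = 81/256

81/256


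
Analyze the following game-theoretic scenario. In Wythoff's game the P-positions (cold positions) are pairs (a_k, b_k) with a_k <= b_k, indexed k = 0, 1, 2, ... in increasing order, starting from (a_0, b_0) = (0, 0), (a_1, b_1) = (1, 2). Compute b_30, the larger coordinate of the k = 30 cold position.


By Wythoff's theorem, a_k = floor(k * phi) and b_k = floor(k * phi^2) = a_k + k, where phi = (1 + sqrt(5))/2 is the golden ratio.
phi = (1 + sqrt(5))/2 = 1.618034
phi^2 = phi + 1 = 2.618034
k = 30
k * phi^2 = 30 * 2.618034 = 78.541020
b_30 = floor(k * phi^2) = 78 (check: a_30 + k = 48 + 30 = 78)

78


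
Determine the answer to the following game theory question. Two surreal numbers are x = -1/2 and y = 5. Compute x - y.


x = -1/2, y = 5
Converting to common denominator: 2
x = -1/2, y = 10/2
x - y = -1/2 - 5 = -11/2

-11/2


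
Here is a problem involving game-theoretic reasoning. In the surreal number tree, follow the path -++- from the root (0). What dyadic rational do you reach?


Sign expansion: -++-
Rule: track bounds (lo, hi), initially (-inf, +inf). On '+', the current value becomes lo and we move to the simplest number in (value, hi): value + 1 if hi = +inf, otherwise the midpoint (value + hi)/2. On '-', the current value becomes hi and we move to value - 1 if lo = -inf, otherwise the midpoint (lo + value)/2.
Start at 0.
Step 1: sign = -, move left. Bounds: (-inf, 0). Value = -1
Step 2: sign = +, move right. Bounds: (-1, 0). Value = -1/2
Step 3: sign = +, move right. Bounds: (-1/2, 0). Value = -1/4
Step 4: sign = -, move left. Bounds: (-1/2, -1/4). Value = -3/8
The surreal number with sign expansion -++- is -3/8.

-3/8


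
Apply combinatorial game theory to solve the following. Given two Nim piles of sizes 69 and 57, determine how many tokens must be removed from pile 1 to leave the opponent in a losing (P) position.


Piles: 69 and 57
Current XOR: 69 XOR 57 = 124 (non-zero, so this is an N-position).
To make the XOR zero, we need to find a move that balances the piles.
For pile 1 (size 69): target = 69 XOR 124 = 57
We reduce pile 1 from 69 to 57.
Tokens removed: 69 - 57 = 12
Verification: 57 XOR 57 = 0

12


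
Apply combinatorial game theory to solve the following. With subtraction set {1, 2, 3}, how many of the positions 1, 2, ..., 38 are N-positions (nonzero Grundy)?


Subtraction set S = {1, 2, 3}, so G(n) = n mod 4.
G(n) = 0 when n is a multiple of 4.
Multiples of 4 in [1, 38]: 9
N-positions (nonzero Grundy) = 38 - 9 = 29

29


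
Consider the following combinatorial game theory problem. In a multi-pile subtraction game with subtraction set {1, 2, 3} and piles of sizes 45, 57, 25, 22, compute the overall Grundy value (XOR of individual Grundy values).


Subtraction set: {1, 2, 3}
For this subtraction set, G(n) = n mod 4 (period = max + 1 = 4).
Pile 1 (size 45): G(45) = 45 mod 4 = 1
Pile 2 (size 57): G(57) = 57 mod 4 = 1
Pile 3 (size 25): G(25) = 25 mod 4 = 1
Pile 4 (size 22): G(22) = 22 mod 4 = 2
Total Grundy value = XOR of all: 1 XOR 1 XOR 1 XOR 2 = 3

3


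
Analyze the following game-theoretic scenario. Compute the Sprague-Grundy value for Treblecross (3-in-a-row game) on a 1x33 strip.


Treblecross: place X on empty cells; 3-in-a-row wins.
Playing within two cells of an existing X lets the opponent win at once, so sensible play treats the cells i-2..i+2 around each X as dead. The player left with no safe cell loses, so this is a normal-play take-away game on strips of safe cells.
Placing X at cell i (0-indexed) of a strip of k safe cells leaves independent strips of sizes max(0, i-2) and max(0, k-i-3). Hence G(k) = mex{ G(max(0,i-2)) XOR G(max(0,k-i-3)) : 0 <= i < k }, with G(0) = 0.
G(1): splits (0,0):0^0=0 -> mex({0}) = 1
G(2): splits (0,0):0^0=0 -> mex({0}) = 1
G(3): splits (0,0):0^0=0 -> mex({0}) = 1
G(4): splits (0,1):0^1=1 (0,0):0^0=0 -> mex({0, 1}) = 2
G(5): splits (0,2):0^1=1 (0,1):0^1=1 (0,0):0^0=0 -> mex({0, 1}) = 2
G(6) = mex({1}) = 0
G(7) = mex({0, 1, 2}) = 3
G(8) = mex({0, 1, 2}) = 3
G(9) = mex({0, 2}) = 1
G(10) = mex({0, 2, 3}) = 1
G(11) = mex({0, 3}) = 1
G(12) = mex({1, 3}) = 0
G(13) = mex({0, 1, 2, 3}) = 4
G(14) = mex({0, 1, 2}) = 3
G(15) = mex({0, 1, 2}) = 3
G(16) = mex({0, 1, 2, 4}) = 3
G(17) = mex({0, 1, 3, 4}) = 2
G(18) = mex({0, 1, 3, 4}) = 2
G(19) = mex({0, 1, 3, 5}) = 2
G(20) = mex({0, 1, 2, 3, 5}) = 4
G(21) = mex({0, 1, 2, 3, 5}) = 4
G(22) = mex({1, 2, 6}) = 0
G(23) = mex({0, 1, 2, 3, 4, 6}) = 5
G(24) = mex({0, 1, 2, 3, 4}) = 5
G(25) = mex({0, 1, 3, 4, 7}) = 2
G(26) = mex({0, 1, 3, 4, 5, 7}) = 2
G(27) = mex({0, 1, 3, 5}) = 2
G(28) = mex({0, 1, 2, 5}) = 3
G(29) = mex({0, 1, 2, 4, 5, 6}) = 3
G(30) = mex({1, 2, 4, 6}) = 0
G(31) = mex({0, 1, 2, 3, 4, 6}) = 5
G(32) = mex({1, 2, 3, 4, 7}) = 0
G(33) = mex({0, 3, 7}) = 1
Therefore G(33) = 1.

1


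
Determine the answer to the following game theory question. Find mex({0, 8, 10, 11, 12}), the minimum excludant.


Set = {0, 8, 10, 11, 12}
0 is in the set.
1 is NOT in the set. This is the mex.
mex = 1

1


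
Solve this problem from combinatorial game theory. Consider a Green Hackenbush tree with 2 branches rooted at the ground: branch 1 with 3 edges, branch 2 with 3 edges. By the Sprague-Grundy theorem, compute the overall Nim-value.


The tree has 2 branches from the ground vertex.
In Green Hackenbush, the Nim-value of a simple path of length k is k.
Branch 1: length 3, Nim-value = 3
Branch 2: length 3, Nim-value = 3
Total Nim-value = XOR of all branch values:
0 XOR 3 = 3
3 XOR 3 = 0
Nim-value of the tree = 0

0


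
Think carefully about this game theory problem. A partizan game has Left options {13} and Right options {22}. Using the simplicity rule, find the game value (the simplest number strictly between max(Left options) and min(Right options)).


Left options: {13}, max = 13
Right options: {22}, min = 22
All options are numbers and max(Left) < min(Right), so by the simplicity theorem the value is the simplest (earliest-born) number strictly between 13 and 22.
Integers 14 through 21 all lie strictly between 13 and 22.
Among integers, the simplest (lowest birthday = smallest |n|; 0 is born on day 0, +-n on day n) is 14.
No non-integer in the interval can be simpler: if x is a non-integer in the interval, then floor(x) or ceil(x) also lies in the interval (the interval contains an integer), and both are proper prefixes of x's sign expansion, i.e. born earlier. So the game value is 14.
Game value = 14

14


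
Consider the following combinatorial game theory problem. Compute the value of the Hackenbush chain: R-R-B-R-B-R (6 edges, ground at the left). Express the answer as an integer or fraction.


Edges (from ground): R-R-B-R-B-R
By Berlekamp's sign-expansion rule, a Blue-Red Hackenbush stalk has the value of the surreal number whose sign sequence is the edge sequence with B -> + and R -> -.
Sign sequence: --+-+-
Trace the sign expansion in the surreal number tree, starting from 0:
Edge 1: R (sign -) -> bounds (-inf, 0), value = -1
Edge 2: R (sign -) -> bounds (-inf, -1), value = -2
Edge 3: B (sign +) -> bounds (-2, -1), value = -3/2
Edge 4: R (sign -) -> bounds (-2, -3/2), value = -7/4
Edge 5: B (sign +) -> bounds (-7/4, -3/2), value = -13/8
Edge 6: R (sign -) -> bounds (-7/4, -13/8), value = -27/16
Game value = -27/16

-27/16
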